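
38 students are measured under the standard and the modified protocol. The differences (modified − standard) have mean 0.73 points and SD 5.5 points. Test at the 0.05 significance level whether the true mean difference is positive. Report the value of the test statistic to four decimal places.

0.8182

H0: μ_d = 0; H1: μ_d > 0 (paired t-test on the differences, right-tailed).
t = d̄/(s_d/√n) = 0.73/(5.5/√38) = 0.8182
df = n − 1 = 37
p-value = P(T ≥ 0.8182) ≈ 0.209
Since p ≈ 0.209 > α = 0.05, fail to reject H0; the evidence is not statistically significant.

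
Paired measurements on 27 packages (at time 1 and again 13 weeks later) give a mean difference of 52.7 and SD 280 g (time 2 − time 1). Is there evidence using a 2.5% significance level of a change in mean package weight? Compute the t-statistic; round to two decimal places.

0.98

H0: μ_d = 0; H1: μ_d ≠ 0 (paired t-test on the differences, two-sided).
t = d̄/(s_d/√n) = 52.7/(280/√27) = 0.98
df = n − 1 = 26
Two-sided p-value ≈ 0.3371
Since p ≈ 0.3371 > α = 0.025, fail to reject H0; the evidence is not statistically significant.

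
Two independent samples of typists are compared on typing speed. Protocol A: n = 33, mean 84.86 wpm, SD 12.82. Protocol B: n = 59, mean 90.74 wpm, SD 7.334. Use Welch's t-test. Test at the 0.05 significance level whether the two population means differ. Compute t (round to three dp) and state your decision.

t = -2.422; reject H0

Let group 1 = protocol A, group 2 = protocol B. H0: μ_1 = μ_2; H1: μ_1 ≠ μ_2 (Welch's two-sample t-test, two-sided).
t = (x̄_1 − x̄_2)/√(s_1²/n_1 + s_2²/n_2) = (84.86 − 90.74)/√(12.82²/33 + 7.334²/59) = -2.422
Welch–Satterthwaite df ≈ 43.97
Two-sided p-value ≈ 0.020
Since p ≈ 0.020 < α = 0.05, reject H0; the data support H1.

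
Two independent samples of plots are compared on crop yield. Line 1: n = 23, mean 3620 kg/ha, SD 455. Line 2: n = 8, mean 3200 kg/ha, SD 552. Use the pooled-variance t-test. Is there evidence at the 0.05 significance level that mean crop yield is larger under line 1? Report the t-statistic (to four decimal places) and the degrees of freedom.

Let group 1 = line 1, group 2 = line 2. H0: μ_1 = μ_2; H1: μ_1 > μ_2 (two-sample pooled-variance t-test, right-tailed).
s_p² = [(23−1)·455² + (8−1)·552²]/(23+8−2) = 230603
t = (3620 − 3200)/√[230603·(1/23 + 1/8)] = 2.1308
df = n₁ + n₂ − 2 = 29
p-value = P(T ≥ 2.1308) ≈ 0.0209
Since p ≈ 0.0209 < α = 0.05, reject H0; the data support H1.

t = 2.1308, df = 29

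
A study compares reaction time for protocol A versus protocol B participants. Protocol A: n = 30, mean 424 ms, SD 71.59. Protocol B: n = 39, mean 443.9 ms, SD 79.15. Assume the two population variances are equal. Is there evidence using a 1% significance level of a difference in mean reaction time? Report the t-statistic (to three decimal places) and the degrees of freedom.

t = -1.079, df = 67

Let group 1 = protocol A, group 2 = protocol B. H0: μ_1 = μ_2; H1: μ_1 ≠ μ_2 (two-sample pooled-variance t-test, two-sided).
s_p² = [(30−1)·71.59² + (39−1)·79.15²]/(30+39−2) = 5771.47
t = (424 − 443.9)/√[5771.47·(1/30 + 1/39)] = -1.079
df = n₁ + n₂ − 2 = 67
Two-sided p-value ≈ 0.285
Since p ≈ 0.285 > α = 0.01, fail to reject H0; the data do not provide sufficient evidence against H0.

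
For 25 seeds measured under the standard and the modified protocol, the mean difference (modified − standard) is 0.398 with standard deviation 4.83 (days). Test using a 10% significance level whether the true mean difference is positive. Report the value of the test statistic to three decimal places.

0.412

H0: μ_d = 0; H1: μ_d > 0 (paired t-test on the differences, right-tailed).
t = d̄/(s_d/√n) = 0.398/(4.83/√25) = 0.412
df = n − 1 = 24
p-value = P(T ≥ 0.412) ≈ 0.342
Since p ≈ 0.342 > α = 0.1, fail to reject H0; the data do not provide sufficient evidence against H0.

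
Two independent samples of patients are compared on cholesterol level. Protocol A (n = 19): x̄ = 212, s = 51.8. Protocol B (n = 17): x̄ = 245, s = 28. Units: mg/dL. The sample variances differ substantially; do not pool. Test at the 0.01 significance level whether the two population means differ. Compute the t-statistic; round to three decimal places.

-2.411

Let group 1 = protocol A, group 2 = protocol B. H0: μ_1 = μ_2; H1: μ_1 ≠ μ_2 (Welch's two-sample t-test, two-sided).
t = (x̄_1 − x̄_2)/√(s_1²/n_1 + s_2²/n_2) = (212 − 245)/√(51.8²/19 + 28²/17) = -2.411
Welch–Satterthwaite df ≈ 28.28
Two-sided p-value ≈ 0.0226
Since p ≈ 0.0226 > α = 0.01, fail to reject H0; the evidence is not statistically significant.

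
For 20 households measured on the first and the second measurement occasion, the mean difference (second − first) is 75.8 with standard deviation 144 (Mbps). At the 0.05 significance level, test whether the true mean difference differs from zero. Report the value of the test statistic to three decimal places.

2.354

H0: μ_d = 0; H1: μ_d ≠ 0 (paired t-test on the differences, two-sided).
t = d̄/(s_d/√n) = 75.8/(144/√20) = 2.354
df = n − 1 = 19
Two-sided p-value ≈ 0.029
Since p ≈ 0.029 < α = 0.05, reject H0; the evidence is statistically significant.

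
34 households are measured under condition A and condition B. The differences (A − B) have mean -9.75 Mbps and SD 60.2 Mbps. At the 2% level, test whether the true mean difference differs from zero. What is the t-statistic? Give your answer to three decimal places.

-0.944

H0: μ_d = 0; H1: μ_d ≠ 0 (paired t-test on the differences, two-sided).
t = d̄/(s_d/√n) = -9.75/(60.2/√34) = -0.944
df = n − 1 = 33
Two-sided p-value ≈ 0.3518
Since p ≈ 0.3518 > α = 0.02, fail to reject H0; the evidence is not statistically significant.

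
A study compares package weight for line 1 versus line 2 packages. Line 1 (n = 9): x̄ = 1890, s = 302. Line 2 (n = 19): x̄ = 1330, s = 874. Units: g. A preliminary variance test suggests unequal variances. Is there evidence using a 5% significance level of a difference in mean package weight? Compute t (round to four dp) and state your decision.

Let group 1 = line 1, group 2 = line 2. H0: μ_1 = μ_2; H1: μ_1 ≠ μ_2 (Welch's two-sample t-test, two-sided).
t = (x̄_1 − x̄_2)/√(s_1²/n_1 + s_2²/n_2) = (1890 − 1330)/√(302²/9 + 874²/19) = 2.4960
Welch–Satterthwaite df ≈ 24.69
Two-sided p-value ≈ 0.0196
Since p ≈ 0.0196 < α = 0.05, reject H0; the evidence is statistically significant.

t = 2.4960; reject H0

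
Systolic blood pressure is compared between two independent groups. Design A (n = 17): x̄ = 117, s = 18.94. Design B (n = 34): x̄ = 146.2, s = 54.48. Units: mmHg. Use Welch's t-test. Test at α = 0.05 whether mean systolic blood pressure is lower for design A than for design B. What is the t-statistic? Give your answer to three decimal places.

-2.805

Let group 1 = design A, group 2 = design B. H0: μ_1 = μ_2; H1: μ_1 < μ_2 (Welch's two-sample t-test, left-tailed).
t = (x̄_1 − x̄_2)/√(s_1²/n_1 + s_2²/n_2) = (117 − 146.2)/√(18.94²/17 + 54.48²/34) = -2.805
Welch–Satterthwaite df ≈ 45.41
p-value = P(T ≤ -2.805) ≈ 0.004
Since p ≈ 0.004 < α = 0.05, reject H0; the data support H1.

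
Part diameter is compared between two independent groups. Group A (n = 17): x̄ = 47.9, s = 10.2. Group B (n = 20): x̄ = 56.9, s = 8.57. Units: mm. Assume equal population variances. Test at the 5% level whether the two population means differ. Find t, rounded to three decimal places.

-2.918

Let group 1 = group A, group 2 = group B. H0: μ_1 = μ_2; H1: μ_1 ≠ μ_2 (two-sample pooled-variance t-test, two-sided).
s_p² = [(17−1)·10.2² + (20−1)·8.57²]/(17+20−2) = 87.4312
t = (47.9 − 56.9)/√[87.4312·(1/17 + 1/20)] = -2.918
df = n₁ + n₂ − 2 = 35
Two-sided p-value ≈ 0.006
Since p ≈ 0.006 < α = 0.05, reject H0; the data support H1.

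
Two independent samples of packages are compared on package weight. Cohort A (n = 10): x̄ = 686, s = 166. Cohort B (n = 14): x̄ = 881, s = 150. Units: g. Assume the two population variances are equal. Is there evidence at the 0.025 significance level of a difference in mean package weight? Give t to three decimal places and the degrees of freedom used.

Let group 1 = cohort A, group 2 = cohort B. H0: μ_1 = μ_2; H1: μ_1 ≠ μ_2 (two-sample pooled-variance t-test, two-sided).
s_p² = [(10−1)·166² + (14−1)·150²]/(10+14−2) = 24568.4
t = (686 − 881)/√[24568.4·(1/10 + 1/14)] = -3.005
df = n₁ + n₂ − 2 = 22
Two-sided p-value ≈ 0.0065
Since p ≈ 0.0065 < α = 0.025, reject H0; the evidence is statistically significant.

t = -3.005, df = 22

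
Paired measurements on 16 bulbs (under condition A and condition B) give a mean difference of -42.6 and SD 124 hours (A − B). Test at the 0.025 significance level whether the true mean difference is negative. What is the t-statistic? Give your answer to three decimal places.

H0: μ_d = 0; H1: μ_d < 0 (paired t-test on the differences, left-tailed).
t = d̄/(s_d/√n) = -42.6/(124/√16) = -1.374
df = n − 1 = 15
p-value = P(T ≤ -1.374) ≈ 0.0948
Since p ≈ 0.0948 > α = 0.025, fail to reject H0; the evidence is not statistically significant.

-1.374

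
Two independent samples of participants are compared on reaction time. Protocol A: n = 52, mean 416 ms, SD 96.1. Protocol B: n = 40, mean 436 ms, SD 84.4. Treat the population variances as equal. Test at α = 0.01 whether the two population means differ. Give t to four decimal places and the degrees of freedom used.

Let group 1 = protocol A, group 2 = protocol B. H0: μ_1 = μ_2; H1: μ_1 ≠ μ_2 (two-sample pooled-variance t-test, two-sided).
s_p² = [(52−1)·96.1² + (40−1)·84.4²]/(52+40−2) = 8320.08
t = (416 − 436)/√[8320.08·(1/52 + 1/40)] = -1.0426
df = n₁ + n₂ − 2 = 90
Two-sided p-value ≈ 0.2999
Since p ≈ 0.2999 > α = 0.01, fail to reject H0; the evidence is not statistically significant.

t = -1.0426, df = 90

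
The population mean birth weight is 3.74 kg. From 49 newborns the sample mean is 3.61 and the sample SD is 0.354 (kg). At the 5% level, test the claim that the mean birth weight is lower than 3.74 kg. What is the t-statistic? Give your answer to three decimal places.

-2.571

H0: μ = 3.74; H1: μ < 3.74 (one-sample t-test, left-tailed).
t = (x̄ − μ₀)/(s/√n) = (3.61 − 3.74)/(0.354/√49) = -2.571
df = n − 1 = 48
p-value = P(T ≤ -2.571) ≈ 0.0067
Since p ≈ 0.0067 < α = 0.05, reject H0; the evidence is statistically significant.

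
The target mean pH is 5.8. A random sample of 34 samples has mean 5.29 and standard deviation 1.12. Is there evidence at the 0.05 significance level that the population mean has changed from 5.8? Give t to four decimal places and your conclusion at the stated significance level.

t = -2.6552; reject H0

H0: μ = 5.8; H1: μ ≠ 5.8 (one-sample t-test, two-sided).
t = (x̄ − μ₀)/(s/√n) = (5.29 − 5.8)/(1.12/√34) = -2.6552
df = n − 1 = 33
Two-sided p-value ≈ 0.0121
Since p ≈ 0.0121 < α = 0.05, reject H0; the evidence is statistically significant.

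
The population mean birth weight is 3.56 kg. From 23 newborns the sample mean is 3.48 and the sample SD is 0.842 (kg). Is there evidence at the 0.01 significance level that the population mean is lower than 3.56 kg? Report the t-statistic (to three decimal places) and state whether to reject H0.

H0: μ = 3.56; H1: μ < 3.56 (one-sample t-test, left-tailed).
t = (x̄ − μ₀)/(s/√n) = (3.48 − 3.56)/(0.842/√23) = -0.456
df = n − 1 = 22
p-value = P(T ≤ -0.456) ≈ 0.327
Since p ≈ 0.327 > α = 0.01, fail to reject H0; the evidence is not statistically significant.

t = -0.456; fail to reject H0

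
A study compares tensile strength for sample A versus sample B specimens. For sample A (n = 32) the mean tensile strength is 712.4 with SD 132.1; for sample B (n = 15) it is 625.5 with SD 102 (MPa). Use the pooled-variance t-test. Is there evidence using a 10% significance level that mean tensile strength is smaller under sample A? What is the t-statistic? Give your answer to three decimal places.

Let group 1 = sample A, group 2 = sample B. H0: μ_1 = μ_2; H1: μ_1 < μ_2 (two-sample pooled-variance t-test, left-tailed).
s_p² = [(32−1)·132.1² + (15−1)·102²]/(32+15−2) = 15258.2
t = (712.4 − 625.5)/√[15258.2·(1/32 + 1/15)] = 2.248
df = n₁ + n₂ − 2 = 45
p-value = P(T ≤ 2.248) ≈ 0.985
Since p ≈ 0.985 > α = 0.1, fail to reject H0; the evidence is not statistically significant.

2.248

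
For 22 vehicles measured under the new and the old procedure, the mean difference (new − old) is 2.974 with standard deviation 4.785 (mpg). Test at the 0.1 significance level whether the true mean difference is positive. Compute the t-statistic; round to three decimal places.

2.915

H0: μ_d = 0; H1: μ_d > 0 (paired t-test on the differences, right-tailed).
t = d̄/(s_d/√n) = 2.974/(4.785/√22) = 2.915
df = n − 1 = 21
p-value = P(T ≥ 2.915) ≈ 0.004
Since p ≈ 0.004 < α = 0.1, reject H0; the evidence is statistically significant.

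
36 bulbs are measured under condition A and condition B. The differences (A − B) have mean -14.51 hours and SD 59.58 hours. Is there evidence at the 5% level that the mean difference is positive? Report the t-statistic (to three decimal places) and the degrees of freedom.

t = -1.461, df = 35

H0: μ_d = 0; H1: μ_d > 0 (paired t-test on the differences, right-tailed).
t = d̄/(s_d/√n) = -14.51/(59.58/√36) = -1.461
df = n − 1 = 35
p-value = P(T ≥ -1.461) ≈ 0.9236
Since p ≈ 0.9236 > α = 0.05, fail to reject H0; the evidence is not statistically significant.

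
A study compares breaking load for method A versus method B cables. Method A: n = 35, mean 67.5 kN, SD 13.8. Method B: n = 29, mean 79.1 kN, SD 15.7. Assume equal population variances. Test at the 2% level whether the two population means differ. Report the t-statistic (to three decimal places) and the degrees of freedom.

Let group 1 = method A, group 2 = method B. H0: μ_1 = μ_2; H1: μ_1 ≠ μ_2 (two-sample pooled-variance t-test, two-sided).
s_p² = [(35−1)·13.8² + (29−1)·15.7²]/(35+29−2) = 215.753
t = (67.5 − 79.1)/√[215.753·(1/35 + 1/29)] = -3.145
df = n₁ + n₂ − 2 = 62
Two-sided p-value ≈ 0.0026
Since p ≈ 0.0026 < α = 0.02, reject H0; the evidence is statistically significant.

t = -3.145, df = 62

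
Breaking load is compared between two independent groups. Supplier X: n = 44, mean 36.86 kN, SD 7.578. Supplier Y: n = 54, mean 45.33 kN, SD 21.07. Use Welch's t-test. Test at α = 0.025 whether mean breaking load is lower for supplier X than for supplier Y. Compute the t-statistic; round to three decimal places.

-2.744

Let group 1 = supplier X, group 2 = supplier Y. H0: μ_1 = μ_2; H1: μ_1 < μ_2 (Welch's two-sample t-test, left-tailed).
t = (x̄_1 − x̄_2)/√(s_1²/n_1 + s_2²/n_2) = (36.86 − 45.33)/√(7.578²/44 + 21.07²/54) = -2.744
Welch–Satterthwaite df ≈ 69.02
p-value = P(T ≤ -2.744) ≈ 0.0039
Since p ≈ 0.0039 < α = 0.025, reject H0; the data support H1.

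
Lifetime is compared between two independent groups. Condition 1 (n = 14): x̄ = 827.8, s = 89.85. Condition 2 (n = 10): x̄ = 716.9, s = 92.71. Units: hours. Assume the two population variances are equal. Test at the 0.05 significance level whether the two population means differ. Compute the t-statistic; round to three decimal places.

Let group 1 = condition 1, group 2 = condition 2. H0: μ_1 = μ_2; H1: μ_1 ≠ μ_2 (two-sample pooled-variance t-test, two-sided).
s_p² = [(14−1)·89.85² + (10−1)·92.71²]/(14+10−2) = 8286.62
t = (827.8 − 716.9)/√[8286.62·(1/14 + 1/10)] = 2.942
df = n₁ + n₂ − 2 = 22
Two-sided p-value ≈ 0.0075
Since p ≈ 0.0075 < α = 0.05, reject H0; the evidence is statistically significant.

2.942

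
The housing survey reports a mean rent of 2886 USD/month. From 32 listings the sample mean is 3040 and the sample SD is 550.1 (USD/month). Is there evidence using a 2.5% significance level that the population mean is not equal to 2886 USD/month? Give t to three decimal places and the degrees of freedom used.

t = 1.584, df = 31

H0: μ = 2886; H1: μ ≠ 2886 (one-sample t-test, two-sided).
t = (x̄ − μ₀)/(s/√n) = (3040 − 2886)/(550.1/√32) = 1.584
df = n − 1 = 31
Two-sided p-value ≈ 0.123
Since p ≈ 0.123 > α = 0.025, fail to reject H0; the data do not provide sufficient evidence against H0.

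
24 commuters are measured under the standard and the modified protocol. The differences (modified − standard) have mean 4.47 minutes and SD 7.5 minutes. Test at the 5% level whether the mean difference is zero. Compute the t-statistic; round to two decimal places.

2.92

H0: μ_d = 0; H1: μ_d ≠ 0 (paired t-test on the differences, two-sided).
t = d̄/(s_d/√n) = 4.47/(7.5/√24) = 2.92
df = n − 1 = 23
Two-sided p-value ≈ 0.008
Since p ≈ 0.008 < α = 0.05, reject H0; the evidence is statistically significant.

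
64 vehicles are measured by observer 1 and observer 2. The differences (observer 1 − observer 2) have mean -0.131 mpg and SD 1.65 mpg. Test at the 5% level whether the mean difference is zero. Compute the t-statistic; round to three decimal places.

H0: μ_d = 0; H1: μ_d ≠ 0 (paired t-test on the differences, two-sided).
t = d̄/(s_d/√n) = -0.131/(1.65/√64) = -0.635
df = n − 1 = 63
Two-sided p-value ≈ 0.5276
Since p ≈ 0.5276 > α = 0.05, fail to reject H0; the data do not provide sufficient evidence against H0.

-0.635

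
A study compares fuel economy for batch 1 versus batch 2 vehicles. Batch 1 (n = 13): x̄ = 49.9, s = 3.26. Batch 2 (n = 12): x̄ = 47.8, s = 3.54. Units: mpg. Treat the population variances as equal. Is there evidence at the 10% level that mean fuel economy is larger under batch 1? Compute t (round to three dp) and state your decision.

t = 1.544; reject H0

Let group 1 = batch 1, group 2 = batch 2. H0: μ_1 = μ_2; H1: μ_1 > μ_2 (two-sample pooled-variance t-test, right-tailed).
s_p² = [(13−1)·3.26² + (12−1)·3.54²]/(13+12−2) = 11.5382
t = (49.9 − 47.8)/√[11.5382·(1/13 + 1/12)] = 1.544
df = n₁ + n₂ − 2 = 23
p-value = P(T ≥ 1.544) ≈ 0.068
Since p ≈ 0.068 < α = 0.1, reject H0; the evidence is statistically significant.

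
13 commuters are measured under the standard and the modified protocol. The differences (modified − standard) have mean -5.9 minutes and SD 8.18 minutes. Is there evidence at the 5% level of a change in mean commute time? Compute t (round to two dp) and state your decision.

H0: μ_d = 0; H1: μ_d ≠ 0 (paired t-test on the differences, two-sided).
t = d̄/(s_d/√n) = -5.9/(8.18/√13) = -2.60
df = n − 1 = 12
Two-sided p-value ≈ 0.023
Since p ≈ 0.023 < α = 0.05, reject H0; the data support H1.

t = -2.60; reject H0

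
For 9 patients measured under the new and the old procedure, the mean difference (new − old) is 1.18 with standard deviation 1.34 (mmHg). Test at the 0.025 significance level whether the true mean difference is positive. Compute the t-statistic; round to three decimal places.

H0: μ_d = 0; H1: μ_d > 0 (paired t-test on the differences, right-tailed).
t = d̄/(s_d/√n) = 1.18/(1.34/√9) = 2.642
df = n − 1 = 8
p-value = P(T ≥ 2.642) ≈ 0.0148
Since p ≈ 0.0148 < α = 0.025, reject H0; the evidence is statistically significant.

2.642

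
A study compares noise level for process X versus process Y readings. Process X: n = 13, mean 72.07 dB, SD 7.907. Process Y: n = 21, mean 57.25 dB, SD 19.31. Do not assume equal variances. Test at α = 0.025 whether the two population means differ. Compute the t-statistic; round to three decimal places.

3.120

Let group 1 = process X, group 2 = process Y. H0: μ_1 = μ_2; H1: μ_1 ≠ μ_2 (Welch's two-sample t-test, two-sided).
t = (x̄_1 − x̄_2)/√(s_1²/n_1 + s_2²/n_2) = (72.07 − 57.25)/√(7.907²/13 + 19.31²/21) = 3.120
Welch–Satterthwaite df ≈ 28.78
Two-sided p-value ≈ 0.0041
Since p ≈ 0.0041 < α = 0.025, reject H0; the data support H1.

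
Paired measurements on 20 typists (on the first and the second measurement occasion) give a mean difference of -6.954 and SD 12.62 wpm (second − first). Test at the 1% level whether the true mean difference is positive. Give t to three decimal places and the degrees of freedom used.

H0: μ_d = 0; H1: μ_d > 0 (paired t-test on the differences, right-tailed).
t = d̄/(s_d/√n) = -6.954/(12.62/√20) = -2.464
df = n − 1 = 19
p-value = P(T ≥ -2.464) ≈ 0.9883
Since p ≈ 0.9883 > α = 0.01, fail to reject H0; the data do not provide sufficient evidence against H0.

t = -2.464, df = 19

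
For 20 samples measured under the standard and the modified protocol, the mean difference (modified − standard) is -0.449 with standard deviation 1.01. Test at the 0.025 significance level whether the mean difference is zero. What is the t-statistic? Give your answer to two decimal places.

H0: μ_d = 0; H1: μ_d ≠ 0 (paired t-test on the differences, two-sided).
t = d̄/(s_d/√n) = -0.449/(1.01/√20) = -1.99
df = n − 1 = 19
Two-sided p-value ≈ 0.061
Since p ≈ 0.061 > α = 0.025, fail to reject H0; the evidence is not statistically significant.

-1.99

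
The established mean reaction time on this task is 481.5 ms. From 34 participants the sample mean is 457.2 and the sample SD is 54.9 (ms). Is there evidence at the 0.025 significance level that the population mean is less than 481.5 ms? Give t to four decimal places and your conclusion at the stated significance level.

H0: μ = 481.5; H1: μ < 481.5 (one-sample t-test, left-tailed).
t = (x̄ − μ₀)/(s/√n) = (457.2 − 481.5)/(54.9/√34) = -2.5809
df = n − 1 = 33
p-value = P(T ≤ -2.5809) ≈ 0.007
Since p ≈ 0.007 < α = 0.025, reject H0; the evidence is statistically significant.

t = -2.5809; reject H0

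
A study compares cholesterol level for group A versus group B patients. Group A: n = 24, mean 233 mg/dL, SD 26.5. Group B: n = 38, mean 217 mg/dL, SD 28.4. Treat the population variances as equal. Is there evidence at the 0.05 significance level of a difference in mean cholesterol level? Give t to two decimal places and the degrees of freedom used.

Let group 1 = group A, group 2 = group B. H0: μ_1 = μ_2; H1: μ_1 ≠ μ_2 (two-sample pooled-variance t-test, two-sided).
s_p² = [(24−1)·26.5² + (38−1)·28.4²]/(24+38−2) = 766.575
t = (233 − 217)/√[766.575·(1/24 + 1/38)] = 2.22
df = n₁ + n₂ − 2 = 60
Two-sided p-value ≈ 0.030
Since p ≈ 0.030 < α = 0.05, reject H0; the evidence is statistically significant.

t = 2.22, df = 60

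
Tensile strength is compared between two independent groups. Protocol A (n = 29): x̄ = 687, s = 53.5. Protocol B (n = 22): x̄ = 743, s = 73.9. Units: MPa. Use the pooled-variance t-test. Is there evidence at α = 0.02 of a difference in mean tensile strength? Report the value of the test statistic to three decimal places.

Let group 1 = protocol A, group 2 = protocol B. H0: μ_1 = μ_2; H1: μ_1 ≠ μ_2 (two-sample pooled-variance t-test, two-sided).
s_p² = [(29−1)·53.5² + (22−1)·73.9²]/(29+22−2) = 3976.09
t = (687 − 743)/√[3976.09·(1/29 + 1/22)] = -3.141
df = n₁ + n₂ − 2 = 49
Two-sided p-value ≈ 0.0029
Since p ≈ 0.0029 < α = 0.02, reject H0; the data support H1.

-3.141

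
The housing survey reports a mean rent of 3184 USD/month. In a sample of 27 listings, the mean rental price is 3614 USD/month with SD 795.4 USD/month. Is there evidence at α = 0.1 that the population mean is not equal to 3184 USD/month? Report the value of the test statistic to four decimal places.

H0: μ = 3184; H1: μ ≠ 3184 (one-sample t-test, two-sided).
t = (x̄ − μ₀)/(s/√n) = (3614 − 3184)/(795.4/√27) = 2.8091
df = n − 1 = 26
Two-sided p-value ≈ 0.009
Since p ≈ 0.009 < α = 0.1, reject H0; the evidence is statistically significant.

2.8091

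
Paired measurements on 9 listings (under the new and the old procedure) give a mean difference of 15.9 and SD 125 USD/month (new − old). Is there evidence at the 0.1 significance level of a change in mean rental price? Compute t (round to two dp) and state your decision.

H0: μ_d = 0; H1: μ_d ≠ 0 (paired t-test on the differences, two-sided).
t = d̄/(s_d/√n) = 15.9/(125/√9) = 0.38
df = n − 1 = 8
Two-sided p-value ≈ 0.713
Since p ≈ 0.713 > α = 0.1, fail to reject H0; the evidence is not statistically significant.

t = 0.38; fail to reject H0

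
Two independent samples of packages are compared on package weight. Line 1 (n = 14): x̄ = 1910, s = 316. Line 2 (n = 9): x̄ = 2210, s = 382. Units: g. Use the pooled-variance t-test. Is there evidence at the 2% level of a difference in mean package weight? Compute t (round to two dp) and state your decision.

Let group 1 = line 1, group 2 = line 2. H0: μ_1 = μ_2; H1: μ_1 ≠ μ_2 (two-sample pooled-variance t-test, two-sided).
s_p² = [(14−1)·316² + (9−1)·382²]/(14+9−2) = 117406
t = (1910 − 2210)/√[117406·(1/14 + 1/9)] = -2.05
df = n₁ + n₂ − 2 = 21
Two-sided p-value ≈ 0.0531
Since p ≈ 0.0531 > α = 0.02, fail to reject H0; the evidence is not statistically significant.

t = -2.05; fail to reject H0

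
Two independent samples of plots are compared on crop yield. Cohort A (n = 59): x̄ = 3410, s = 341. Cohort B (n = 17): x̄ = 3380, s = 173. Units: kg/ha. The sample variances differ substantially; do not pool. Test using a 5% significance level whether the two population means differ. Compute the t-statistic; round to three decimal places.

Let group 1 = cohort A, group 2 = cohort B. H0: μ_1 = μ_2; H1: μ_1 ≠ μ_2 (Welch's two-sample t-test, two-sided).
t = (x̄_1 − x̄_2)/√(s_1²/n_1 + s_2²/n_2) = (3410 − 3380)/√(341²/59 + 173²/17) = 0.491
Welch–Satterthwaite df ≈ 53.41
Two-sided p-value ≈ 0.625
Since p ≈ 0.625 > α = 0.05, fail to reject H0; the data do not provide sufficient evidence against H0.

0.491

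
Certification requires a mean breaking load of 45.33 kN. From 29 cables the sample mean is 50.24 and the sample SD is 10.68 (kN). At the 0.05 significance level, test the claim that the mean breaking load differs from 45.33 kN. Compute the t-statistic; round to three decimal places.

2.476

H0: μ = 45.33; H1: μ ≠ 45.33 (one-sample t-test, two-sided).
t = (x̄ − μ₀)/(s/√n) = (50.24 − 45.33)/(10.68/√29) = 2.476
df = n − 1 = 28
Two-sided p-value ≈ 0.020
Since p ≈ 0.020 < α = 0.05, reject H0; the evidence is statistically significant.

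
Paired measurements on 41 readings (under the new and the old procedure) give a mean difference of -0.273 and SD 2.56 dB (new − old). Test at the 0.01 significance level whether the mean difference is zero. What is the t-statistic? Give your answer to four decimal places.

H0: μ_d = 0; H1: μ_d ≠ 0 (paired t-test on the differences, two-sided).
t = d̄/(s_d/√n) = -0.273/(2.56/√41) = -0.6828
df = n − 1 = 40
Two-sided p-value ≈ 0.4986
Since p ≈ 0.4986 > α = 0.01, fail to reject H0; the data do not provide sufficient evidence against H0.

-0.6828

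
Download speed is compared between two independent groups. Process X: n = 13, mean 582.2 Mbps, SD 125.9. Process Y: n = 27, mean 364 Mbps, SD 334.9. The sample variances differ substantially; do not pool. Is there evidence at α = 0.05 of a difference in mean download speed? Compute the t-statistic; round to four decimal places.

Let group 1 = process X, group 2 = process Y. H0: μ_1 = μ_2; H1: μ_1 ≠ μ_2 (Welch's two-sample t-test, two-sided).
t = (x̄_1 − x̄_2)/√(s_1²/n_1 + s_2²/n_2) = (582.2 − 364)/√(125.9²/13 + 334.9²/27) = 2.9767
Welch–Satterthwaite df ≈ 36.66
Two-sided p-value ≈ 0.0051
Since p ≈ 0.0051 < α = 0.05, reject H0; the evidence is statistically significant.

2.9767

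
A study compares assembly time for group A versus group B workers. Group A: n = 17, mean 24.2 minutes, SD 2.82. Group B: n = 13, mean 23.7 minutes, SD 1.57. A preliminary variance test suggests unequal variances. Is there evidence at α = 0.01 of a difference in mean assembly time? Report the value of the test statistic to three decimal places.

0.617

Let group 1 = group A, group 2 = group B. H0: μ_1 = μ_2; H1: μ_1 ≠ μ_2 (Welch's two-sample t-test, two-sided).
t = (x̄_1 − x̄_2)/√(s_1²/n_1 + s_2²/n_2) = (24.2 − 23.7)/√(2.82²/17 + 1.57²/13) = 0.617
Welch–Satterthwaite df ≈ 25.92
Two-sided p-value ≈ 0.5428
Since p ≈ 0.5428 > α = 0.01, fail to reject H0; the data do not provide sufficient evidence against H0.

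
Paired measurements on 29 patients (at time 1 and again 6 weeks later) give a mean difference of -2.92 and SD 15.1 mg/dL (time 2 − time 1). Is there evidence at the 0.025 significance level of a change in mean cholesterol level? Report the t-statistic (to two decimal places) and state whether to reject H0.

H0: μ_d = 0; H1: μ_d ≠ 0 (paired t-test on the differences, two-sided).
t = d̄/(s_d/√n) = -2.92/(15.1/√29) = -1.04
df = n − 1 = 28
Two-sided p-value ≈ 0.307
Since p ≈ 0.307 > α = 0.025, fail to reject H0; the data do not provide sufficient evidence against H0.

t = -1.04; fail to reject H0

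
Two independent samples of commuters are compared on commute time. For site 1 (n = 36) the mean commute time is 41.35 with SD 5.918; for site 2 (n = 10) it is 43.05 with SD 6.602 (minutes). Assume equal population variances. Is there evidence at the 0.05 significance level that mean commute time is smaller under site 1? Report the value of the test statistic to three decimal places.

-0.784

Let group 1 = site 1, group 2 = site 2. H0: μ_1 = μ_2; H1: μ_1 < μ_2 (two-sample pooled-variance t-test, left-tailed).
s_p² = [(36−1)·5.918² + (10−1)·6.602²]/(36+10−2) = 36.7744
t = (41.35 − 43.05)/√[36.7744·(1/36 + 1/10)] = -0.784
df = n₁ + n₂ − 2 = 44
p-value = P(T ≤ -0.784) ≈ 0.219
Since p ≈ 0.219 > α = 0.05, fail to reject H0; the data do not provide sufficient evidence against H0.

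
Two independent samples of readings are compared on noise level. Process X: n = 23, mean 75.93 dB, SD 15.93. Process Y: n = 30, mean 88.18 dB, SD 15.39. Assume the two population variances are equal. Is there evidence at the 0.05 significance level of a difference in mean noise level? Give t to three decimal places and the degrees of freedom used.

Let group 1 = process X, group 2 = process Y. H0: μ_1 = μ_2; H1: μ_1 ≠ μ_2 (two-sample pooled-variance t-test, two-sided).
s_p² = [(23−1)·15.93² + (30−1)·15.39²]/(23+30−2) = 244.148
t = (75.93 − 88.18)/√[244.148·(1/23 + 1/30)] = -2.829
df = n₁ + n₂ − 2 = 51
Two-sided p-value ≈ 0.007
Since p ≈ 0.007 < α = 0.05, reject H0; the evidence is statistically significant.

t = -2.829, df = 51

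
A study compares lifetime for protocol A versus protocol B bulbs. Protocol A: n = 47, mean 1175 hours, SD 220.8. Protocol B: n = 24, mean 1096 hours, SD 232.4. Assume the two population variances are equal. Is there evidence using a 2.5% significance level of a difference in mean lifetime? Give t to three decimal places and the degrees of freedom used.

t = 1.401, df = 69

Let group 1 = protocol A, group 2 = protocol B. H0: μ_1 = μ_2; H1: μ_1 ≠ μ_2 (two-sample pooled-variance t-test, two-sided).
s_p² = [(47−1)·220.8² + (24−1)·232.4²]/(47+24−2) = 50505
t = (1175 − 1096)/√[50505·(1/47 + 1/24)] = 1.401
df = n₁ + n₂ − 2 = 69
Two-sided p-value ≈ 0.1657
Since p ≈ 0.1657 > α = 0.025, fail to reject H0; the evidence is not statistically significant.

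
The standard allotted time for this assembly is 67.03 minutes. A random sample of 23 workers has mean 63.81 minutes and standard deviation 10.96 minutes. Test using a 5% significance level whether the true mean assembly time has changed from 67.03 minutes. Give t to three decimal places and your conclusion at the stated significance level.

H0: μ = 67.03; H1: μ ≠ 67.03 (one-sample t-test, two-sided).
t = (x̄ − μ₀)/(s/√n) = (63.81 − 67.03)/(10.96/√23) = -1.409
df = n − 1 = 22
Two-sided p-value ≈ 0.173
Since p ≈ 0.173 > α = 0.05, fail to reject H0; the data do not provide sufficient evidence against H0.

t = -1.409; fail to reject H0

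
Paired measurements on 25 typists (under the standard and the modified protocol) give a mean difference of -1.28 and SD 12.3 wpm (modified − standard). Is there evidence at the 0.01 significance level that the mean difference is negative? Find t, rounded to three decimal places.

-0.520

H0: μ_d = 0; H1: μ_d < 0 (paired t-test on the differences, left-tailed).
t = d̄/(s_d/√n) = -1.28/(12.3/√25) = -0.520
df = n − 1 = 24
p-value = P(T ≤ -0.520) ≈ 0.3038
Since p ≈ 0.3038 > α = 0.01, fail to reject H0; the evidence is not statistically significant.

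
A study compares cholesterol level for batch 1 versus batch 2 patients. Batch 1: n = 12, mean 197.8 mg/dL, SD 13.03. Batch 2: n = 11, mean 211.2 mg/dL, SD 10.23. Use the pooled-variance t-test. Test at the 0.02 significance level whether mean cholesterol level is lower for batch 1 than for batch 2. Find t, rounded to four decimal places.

Let group 1 = batch 1, group 2 = batch 2. H0: μ_1 = μ_2; H1: μ_1 < μ_2 (two-sample pooled-variance t-test, left-tailed).
s_p² = [(12−1)·13.03² + (11−1)·10.23²]/(12+11−2) = 138.768
t = (197.8 − 211.2)/√[138.768·(1/12 + 1/11)] = -2.7251
df = n₁ + n₂ − 2 = 21
p-value = P(T ≤ -2.7251) ≈ 0.0063
Since p ≈ 0.0063 < α = 0.02, reject H0; the data support H1.

-2.7251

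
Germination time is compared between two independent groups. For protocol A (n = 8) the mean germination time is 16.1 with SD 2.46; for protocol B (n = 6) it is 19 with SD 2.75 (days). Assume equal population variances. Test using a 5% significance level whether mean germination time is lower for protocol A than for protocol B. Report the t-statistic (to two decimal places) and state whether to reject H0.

Let group 1 = protocol A, group 2 = protocol B. H0: μ_1 = μ_2; H1: μ_1 < μ_2 (two-sample pooled-variance t-test, left-tailed).
s_p² = [(8−1)·2.46² + (6−1)·2.75²]/(8+6−2) = 6.68114
t = (16.1 − 19)/√[6.68114·(1/8 + 1/6)] = -2.08
df = n₁ + n₂ − 2 = 12
p-value = P(T ≤ -2.08) ≈ 0.030
Since p ≈ 0.030 < α = 0.05, reject H0; the evidence is statistically significant.

t = -2.08; reject H0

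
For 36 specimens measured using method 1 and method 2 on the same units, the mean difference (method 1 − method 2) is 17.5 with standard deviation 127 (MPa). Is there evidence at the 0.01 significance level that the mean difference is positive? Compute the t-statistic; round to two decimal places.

H0: μ_d = 0; H1: μ_d > 0 (paired t-test on the differences, right-tailed).
t = d̄/(s_d/√n) = 17.5/(127/√36) = 0.83
df = n − 1 = 35
p-value = P(T ≥ 0.83) ≈ 0.2070
Since p ≈ 0.2070 > α = 0.01, fail to reject H0; the evidence is not statistically significant.

0.83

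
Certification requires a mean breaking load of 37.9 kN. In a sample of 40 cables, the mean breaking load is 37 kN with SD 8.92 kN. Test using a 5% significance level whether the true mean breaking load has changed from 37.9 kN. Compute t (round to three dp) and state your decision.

H0: μ = 37.9; H1: μ ≠ 37.9 (one-sample t-test, two-sided).
t = (x̄ − μ₀)/(s/√n) = (37 − 37.9)/(8.92/√40) = -0.638
df = n − 1 = 39
Two-sided p-value ≈ 0.527
Since p ≈ 0.527 > α = 0.05, fail to reject H0; the data do not provide sufficient evidence against H0.

t = -0.638; fail to reject H0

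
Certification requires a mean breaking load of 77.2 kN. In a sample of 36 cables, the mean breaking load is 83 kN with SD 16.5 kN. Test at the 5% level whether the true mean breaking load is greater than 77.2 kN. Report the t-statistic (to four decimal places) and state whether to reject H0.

t = 2.1091; reject H0

H0: μ = 77.2; H1: μ > 77.2 (one-sample t-test, right-tailed).
t = (x̄ − μ₀)/(s/√n) = (83 − 77.2)/(16.5/√36) = 2.1091
df = n − 1 = 35
p-value = P(T ≥ 2.1091) ≈ 0.0211
Since p ≈ 0.0211 < α = 0.05, reject H0; the data support H1.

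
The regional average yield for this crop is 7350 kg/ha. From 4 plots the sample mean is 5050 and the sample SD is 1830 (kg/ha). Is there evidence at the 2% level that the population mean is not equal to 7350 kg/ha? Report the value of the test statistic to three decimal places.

H0: μ = 7350; H1: μ ≠ 7350 (one-sample t-test, two-sided).
t = (x̄ − μ₀)/(s/√n) = (5050 − 7350)/(1830/√4) = -2.514
df = n − 1 = 3
Two-sided p-value ≈ 0.0867
Since p ≈ 0.0867 > α = 0.02, fail to reject H0; the evidence is not statistically significant.

-2.514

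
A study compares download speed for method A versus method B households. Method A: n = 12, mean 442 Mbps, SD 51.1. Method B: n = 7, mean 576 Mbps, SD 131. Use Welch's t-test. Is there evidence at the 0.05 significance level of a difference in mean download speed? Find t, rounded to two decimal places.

Let group 1 = method A, group 2 = method B. H0: μ_1 = μ_2; H1: μ_1 ≠ μ_2 (Welch's two-sample t-test, two-sided).
t = (x̄_1 − x̄_2)/√(s_1²/n_1 + s_2²/n_2) = (442 − 576)/√(51.1²/12 + 131²/7) = -2.59
Welch–Satterthwaite df ≈ 7.08
Two-sided p-value ≈ 0.035
Since p ≈ 0.035 < α = 0.05, reject H0; the evidence is statistically significant.

-2.59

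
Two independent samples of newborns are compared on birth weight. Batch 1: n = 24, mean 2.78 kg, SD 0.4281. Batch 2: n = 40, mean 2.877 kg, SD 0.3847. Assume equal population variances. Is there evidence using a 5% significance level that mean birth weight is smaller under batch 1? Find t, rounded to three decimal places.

Let group 1 = batch 1, group 2 = batch 2. H0: μ_1 = μ_2; H1: μ_1 < μ_2 (two-sample pooled-variance t-test, left-tailed).
s_p² = [(24−1)·0.4281² + (40−1)·0.3847²]/(24+40−2) = 0.16108
t = (2.78 − 2.877)/√[0.16108·(1/24 + 1/40)] = -0.936
df = n₁ + n₂ − 2 = 62
p-value = P(T ≤ -0.936) ≈ 0.176
Since p ≈ 0.176 > α = 0.05, fail to reject H0; the evidence is not statistically significant.

-0.936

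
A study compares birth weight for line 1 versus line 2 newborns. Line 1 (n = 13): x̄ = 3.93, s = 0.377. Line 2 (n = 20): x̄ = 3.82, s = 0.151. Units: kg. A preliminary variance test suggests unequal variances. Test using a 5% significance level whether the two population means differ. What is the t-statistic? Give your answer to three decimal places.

1.001

Let group 1 = line 1, group 2 = line 2. H0: μ_1 = μ_2; H1: μ_1 ≠ μ_2 (Welch's two-sample t-test, two-sided).
t = (x̄_1 − x̄_2)/√(s_1²/n_1 + s_2²/n_2) = (3.93 − 3.82)/√(0.377²/13 + 0.151²/20) = 1.001
Welch–Satterthwaite df ≈ 14.53
Two-sided p-value ≈ 0.333
Since p ≈ 0.333 > α = 0.05, fail to reject H0; the evidence is not statistically significant.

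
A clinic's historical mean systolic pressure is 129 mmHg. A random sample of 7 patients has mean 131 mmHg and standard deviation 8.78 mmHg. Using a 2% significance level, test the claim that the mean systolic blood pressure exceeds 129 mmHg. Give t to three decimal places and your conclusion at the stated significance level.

t = 0.603; fail to reject H0

H0: μ = 129; H1: μ > 129 (one-sample t-test, right-tailed).
t = (x̄ − μ₀)/(s/√n) = (131 − 129)/(8.78/√7) = 0.603
df = n − 1 = 6
p-value = P(T ≥ 0.603) ≈ 0.2844
Since p ≈ 0.2844 > α = 0.02, fail to reject H0; the data do not provide sufficient evidence against H0.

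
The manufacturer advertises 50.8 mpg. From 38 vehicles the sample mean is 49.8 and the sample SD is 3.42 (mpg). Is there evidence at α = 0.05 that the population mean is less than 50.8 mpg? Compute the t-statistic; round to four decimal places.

-1.8025

H0: μ = 50.8; H1: μ < 50.8 (one-sample t-test, left-tailed).
t = (x̄ − μ₀)/(s/√n) = (49.8 − 50.8)/(3.42/√38) = -1.8025
df = n − 1 = 37
p-value = P(T ≤ -1.8025) ≈ 0.040
Since p ≈ 0.040 < α = 0.05, reject H0; the evidence is statistically significant.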